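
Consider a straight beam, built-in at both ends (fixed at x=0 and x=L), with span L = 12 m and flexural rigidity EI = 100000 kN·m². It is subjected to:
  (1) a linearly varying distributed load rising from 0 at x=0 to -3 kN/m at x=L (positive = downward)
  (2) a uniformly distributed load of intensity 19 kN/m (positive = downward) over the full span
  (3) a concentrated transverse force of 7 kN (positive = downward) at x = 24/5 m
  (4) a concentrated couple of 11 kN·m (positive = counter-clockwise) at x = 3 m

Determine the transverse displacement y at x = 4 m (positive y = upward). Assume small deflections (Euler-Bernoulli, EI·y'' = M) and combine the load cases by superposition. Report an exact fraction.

Load 1 — triangular load w₀=-3 kN/m (0→w₀ over full span):
  y_1 = -w₀x²(L-x)²(x+2L)/(120LEI) = -(-3)·4²·(12-4)²·(4+2·12)/(120·12·100000) = 28/46875 m
Load 2 — uniform load w=19 kN/m over full span:
  y_2 = -wx²(L-x)²/(24EI) = -19·4²·(12-4)²/(24·100000) = -76/9375 m
Load 3 — point force P=7 kN at a=24/5 m (b=L-a=36/5):
  y_3 = -Pb²x²(3aL-(3a+b)x)/(6L³EI)  [x≤a] = -7·(36/5)²·4²·(3·(24/5)·12-(3·(24/5)+(36/5))·4)/(6·12³·100000) = -189/390625 m
Load 4 — applied couple M₀=11 kN·m at a=3 m (b=L-a=9):
  y_4 = (R_Ax³/6 - M_Ax²/2 - M₀(x-a)²/2)/EI  [x>a] with R_A=33/32, M_A=-33/16 = ((33/32)·4³/6 - (-33/16)·4²/2 - 11·(4-3)²/2)/100000 = 11/50000 m
Superposition: y = Σ y_i = -145747/18750000 m ≈ -0.007773 m

y(4) = -145747/18750000 m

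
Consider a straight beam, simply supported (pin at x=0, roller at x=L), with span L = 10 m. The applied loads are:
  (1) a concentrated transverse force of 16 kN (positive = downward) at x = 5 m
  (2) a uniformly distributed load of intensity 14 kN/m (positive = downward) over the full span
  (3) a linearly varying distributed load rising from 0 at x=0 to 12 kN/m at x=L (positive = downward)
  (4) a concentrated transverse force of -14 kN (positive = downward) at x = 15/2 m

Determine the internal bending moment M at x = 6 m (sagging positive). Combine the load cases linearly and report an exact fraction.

Load 1 — point force P=16 kN at a=5 m (b=L-a=5):
  M_1 = Pa(L-x)/L  [x>a] = 16·5·(10-6)/10 = 32 kN·m
Load 2 — uniform load w=14 kN/m over full span:
  M_2 = wx(L-x)/2 = 14·6·(10-6)/2 = 168 kN·m
Load 3 — triangular load w₀=12 kN/m (0→w₀ over full span):
  M_3 = w₀Lx/6 - w₀x³/(6L) = 12·10·6/6 - 12·6³/(6·10) = 384/5 kN·m
Load 4 — point force P=-14 kN at a=15/2 m (b=L-a=5/2):
  M_4 = Pbx/L  [x≤a] = (-14)·(5/2)·6/10 = -21 kN·m
Superposition: M = Σ M_i = 1279/5 kN·m ≈ 255.800000 kN·m

M(6) = 1279/5 kN·m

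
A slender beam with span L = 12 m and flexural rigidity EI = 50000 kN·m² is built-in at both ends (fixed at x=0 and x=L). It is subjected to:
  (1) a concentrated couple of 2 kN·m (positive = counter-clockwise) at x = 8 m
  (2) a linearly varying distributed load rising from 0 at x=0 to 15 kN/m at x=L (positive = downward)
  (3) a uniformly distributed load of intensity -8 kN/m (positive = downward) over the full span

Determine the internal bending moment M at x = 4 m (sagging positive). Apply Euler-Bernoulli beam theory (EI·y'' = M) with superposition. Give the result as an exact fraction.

M(4) = -82/9 kN·m

Load 1 — applied couple M₀=2 kN·m at a=8 m (b=L-a=4):
  M_1 = R_Ax - M_A  [x≤a] with R_A=2/9, M_A=2/3 = (2/9)·4 - (2/3) = 2/9 kN·m
Load 2 — triangular load w₀=15 kN/m (0→w₀ over full span):
  M_2 = 3w₀Lx/20 - w₀L²/30 - w₀x³/(6L) = 3·15·12·4/20 - 15·12²/30 - 15·4³/(6·12) = 68/3 kN·m
Load 3 — uniform load w=-8 kN/m over full span:
  M_3 = wLx/2 - wL²/12 - wx²/2 = (-8)·12·4/2 - (-8)·12²/12 - (-8)·4²/2 = -32 kN·m
Superposition: M = Σ M_i = -82/9 kN·m ≈ -9.111111 kN·m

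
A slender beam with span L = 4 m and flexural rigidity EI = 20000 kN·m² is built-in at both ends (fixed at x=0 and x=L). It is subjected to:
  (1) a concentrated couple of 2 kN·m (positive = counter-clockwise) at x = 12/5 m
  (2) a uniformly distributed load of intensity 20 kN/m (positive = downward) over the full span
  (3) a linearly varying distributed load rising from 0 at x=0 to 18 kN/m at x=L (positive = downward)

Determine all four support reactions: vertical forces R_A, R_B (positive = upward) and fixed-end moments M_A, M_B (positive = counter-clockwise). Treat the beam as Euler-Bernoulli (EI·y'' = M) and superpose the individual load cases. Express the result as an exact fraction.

Load 1 — applied couple M₀=2 kN·m at a=12/5 m (b=L-a=8/5):
  R_A = 6M₀ab/L³ = 6·2·(12/5)·(8/5)/4³ = 18/25 kN
  M_A = M₀b(2a-b)/L² = 2·(8/5)·(2·(12/5)-(8/5))/4² = 16/25 kN·m
  R_B = -6M₀ab/L³ = -6·2·(12/5)·(8/5)/4³ = -18/25 kN
  M_B = M₀a(2b-a)/L² = 2·(12/5)·(2·(8/5)-(12/5))/4² = 6/25 kN·m
Load 2 — uniform load w=20 kN/m over full span:
  R_A = wL/2 = 20·4/2 = 40 kN
  M_A = wL²/12 = 20·4²/12 = 80/3 kN·m
  R_B = wL/2 = 20·4/2 = 40 kN
  M_B = -wL²/12 = -20·4²/12 = -80/3 kN·m
Load 3 — triangular load w₀=18 kN/m (0→w₀ over full span):
  R_A = 3w₀L/20 = 3·18·4/20 = 54/5 kN
  M_A = w₀L²/30 = 18·4²/30 = 48/5 kN·m
  R_B = 7w₀L/20 = 7·18·4/20 = 126/5 kN
  M_B = -w₀L²/20 = -18·4²/20 = -72/5 kN·m
Superposition: R_A = 1288/25 kN, M_A = 2768/75 kN·m, R_B = 1612/25 kN, M_B = -3062/75 kN·m

R_A = 1288/25 kN, M_A = 2768/75 kN·m, R_B = 1612/25 kN, M_B = -3062/75 kN·m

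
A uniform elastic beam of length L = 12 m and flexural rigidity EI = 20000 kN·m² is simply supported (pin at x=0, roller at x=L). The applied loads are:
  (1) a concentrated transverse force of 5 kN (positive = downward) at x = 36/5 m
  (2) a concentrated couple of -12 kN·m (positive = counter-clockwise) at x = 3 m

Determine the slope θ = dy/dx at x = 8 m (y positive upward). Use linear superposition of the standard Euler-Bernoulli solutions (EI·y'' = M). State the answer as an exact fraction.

θ(8) = 1679/1000000 rad

Load 1 — point force P=5 kN at a=36/5 m (b=L-a=24/5):
  θ_1 = -Pa(2L²-6Lx+3x²+a²)/(6LEI)  [x>a] = -5·(36/5)·(2·12²-6·12·8+3·8²+(36/5)²)/(6·12·20000) = 69/62500 rad
Load 2 — applied couple M₀=-12 kN·m at a=3 m (b=L-a=9):
  θ_2 = (M₀x²/(2L)-M₀(x-a)+C₁)/EI  [x>a] with C₁=M₀(3b²-L²)/(6L)=-33/2 = ((-12)·8²/(2·12)-(-12)·(8-3)+(-33/2))/20000 = 23/40000 rad
Superposition: θ = Σ θ_i = 1679/1000000 rad ≈ 0.001679 rad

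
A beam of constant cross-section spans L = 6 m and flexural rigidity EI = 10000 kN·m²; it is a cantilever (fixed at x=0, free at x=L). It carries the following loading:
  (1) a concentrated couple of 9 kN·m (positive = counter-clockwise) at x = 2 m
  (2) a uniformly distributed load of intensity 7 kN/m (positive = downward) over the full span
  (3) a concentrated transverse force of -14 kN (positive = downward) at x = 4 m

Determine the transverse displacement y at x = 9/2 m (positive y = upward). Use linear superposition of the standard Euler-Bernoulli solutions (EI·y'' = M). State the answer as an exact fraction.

y(9/2) = -130487/3840000 m

Load 1 — applied couple M₀=9 kN·m at a=2 m (b=L-a=4):
  y_1 = M₀a(2x-a)/(2EI)  [x>a] = 9·2·(2·(9/2)-2)/(2·10000) = 63/10000 m
Load 2 — uniform load w=7 kN/m over full span:
  y_2 = -wx²(x²-4Lx+6L²)/(24EI) = -7·(9/2)²·((9/2)²-4·6·(9/2)+6·6²)/(24·10000) = -96957/1280000 m
Load 3 — point force P=-14 kN at a=4 m (b=L-a=2):
  y_3 = -Pa²(3x-a)/(6EI)  [x>a] = -(-14)·4²·(3·(9/2)-4)/(6·10000) = 133/3750 m
Superposition: y = Σ y_i = -130487/3840000 m ≈ -0.033981 m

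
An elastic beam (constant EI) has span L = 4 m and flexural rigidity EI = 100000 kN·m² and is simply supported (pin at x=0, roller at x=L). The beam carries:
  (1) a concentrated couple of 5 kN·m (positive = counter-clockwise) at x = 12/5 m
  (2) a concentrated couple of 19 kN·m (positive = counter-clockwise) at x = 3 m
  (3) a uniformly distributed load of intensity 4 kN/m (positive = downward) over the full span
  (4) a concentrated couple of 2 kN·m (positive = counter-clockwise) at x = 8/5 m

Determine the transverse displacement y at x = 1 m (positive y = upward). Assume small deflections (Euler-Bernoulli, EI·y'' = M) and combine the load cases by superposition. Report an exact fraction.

Load 1 — applied couple M₀=5 kN·m at a=12/5 m (b=L-a=8/5):
  y_1 = (M₀x³/(6L)+C₁x)/EI  [x≤a] with C₁=M₀(3b²-L²)/(6L)=-26/15 = (5·1³/(6·4)+(-26/15)·1)/100000 = -61/4000000 m
Load 2 — applied couple M₀=19 kN·m at a=3 m (b=L-a=1):
  y_2 = (M₀x³/(6L)+C₁x)/EI  [x≤a] with C₁=M₀(3b²-L²)/(6L)=-247/24 = (19·1³/(6·4)+(-247/24)·1)/100000 = -19/200000 m
Load 3 — uniform load w=4 kN/m over full span:
  y_3 = -wx(L³-2Lx²+x³)/(24EI) = -4·1·(4³-2·4·1²+1³)/(24·100000) = -19/200000 m
Load 4 — applied couple M₀=2 kN·m at a=8/5 m (b=L-a=12/5):
  y_4 = (M₀x³/(6L)+C₁x)/EI  [x≤a] with C₁=M₀(3b²-L²)/(6L)=8/75 = (2·1³/(6·4)+(8/75)·1)/100000 = 19/10000000 m
Superposition: y = Σ y_i = -4067/20000000 m ≈ -0.000203 m

y(1) = -4067/20000000 m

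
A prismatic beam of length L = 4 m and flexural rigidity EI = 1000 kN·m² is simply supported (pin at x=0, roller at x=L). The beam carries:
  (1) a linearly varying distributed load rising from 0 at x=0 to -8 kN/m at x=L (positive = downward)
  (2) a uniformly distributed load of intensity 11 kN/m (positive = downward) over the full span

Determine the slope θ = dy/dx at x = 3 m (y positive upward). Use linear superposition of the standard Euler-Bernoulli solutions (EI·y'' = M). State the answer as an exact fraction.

Load 1 — triangular load w₀=-8 kN/m (0→w₀ over full span):
  θ_1 = -w₀(7L⁴-30L²x²+15x⁴)/(360LEI) = -(-8)·(7·4⁴-30·4²·3²+15·3⁴)/(360·4·1000) = -1313/180000 rad
Load 2 — uniform load w=11 kN/m over full span:
  θ_2 = -w(L³-6Lx²+4x³)/(24EI) = -11·(4³-6·4·3²+4·3³)/(24·1000) = 121/6000 rad
Superposition: θ = Σ θ_i = 2317/180000 rad ≈ 0.012872 rad

θ(3) = 2317/180000 rad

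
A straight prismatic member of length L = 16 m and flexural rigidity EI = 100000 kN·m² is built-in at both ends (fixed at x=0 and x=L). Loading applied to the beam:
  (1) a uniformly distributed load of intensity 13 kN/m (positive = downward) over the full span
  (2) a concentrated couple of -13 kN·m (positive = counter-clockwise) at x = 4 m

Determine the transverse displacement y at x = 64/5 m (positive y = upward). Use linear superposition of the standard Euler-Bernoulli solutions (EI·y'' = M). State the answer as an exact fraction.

Load 1 — uniform load w=13 kN/m over full span:
  y_1 = -wx²(L-x)²/(24EI) = -13·(64/5)²·(16-(64/5))²/(24·100000) = -53248/5859375 m
Load 2 — applied couple M₀=-13 kN·m at a=4 m (b=L-a=12):
  y_2 = (R_Ax³/6 - M_Ax²/2 - M₀(x-a)²/2)/EI  [x>a] with R_A=-117/128, M_A=39/16 = ((-117/128)·(64/5)³/6 - (39/16)·(64/5)²/2 - (-13)·((64/5)-4)²/2)/100000 = -247/1562500 m
Superposition: y = Σ y_i = -216697/23437500 m ≈ -0.009246 m

y(64/5) = -216697/23437500 m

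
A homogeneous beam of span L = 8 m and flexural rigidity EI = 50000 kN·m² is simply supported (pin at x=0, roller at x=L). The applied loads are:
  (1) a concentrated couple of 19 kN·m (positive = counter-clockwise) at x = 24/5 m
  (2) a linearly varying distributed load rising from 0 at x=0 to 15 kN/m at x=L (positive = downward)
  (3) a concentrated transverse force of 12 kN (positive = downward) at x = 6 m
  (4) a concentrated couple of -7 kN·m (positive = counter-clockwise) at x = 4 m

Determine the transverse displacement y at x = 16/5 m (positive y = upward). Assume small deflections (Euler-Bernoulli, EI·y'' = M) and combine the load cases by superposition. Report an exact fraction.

Load 1 — applied couple M₀=19 kN·m at a=24/5 m (b=L-a=16/5):
  y_1 = (M₀x³/(6L)+C₁x)/EI  [x≤a] with C₁=M₀(3b²-L²)/(6L)=-988/75 = (19·(16/5)³/(6·8)+(-988/75)·(16/5))/50000 = -228/390625 m
Load 2 — triangular load w₀=15 kN/m (0→w₀ over full span):
  y_2 = -w₀x(7L⁴-10L²x²+3x⁴)/(360LEI) = -15·(16/5)·(7·8⁴-10·8²·(16/5)²+3·(16/5)⁴)/(360·8·50000) = -73024/9765625 m
Load 3 — point force P=12 kN at a=6 m (b=L-a=2):
  y_3 = -Pbx(L²-b²-x²)/(6LEI)  [x≤a] = -12·2·(16/5)·(8²-2²-(16/5)²)/(6·8·50000) = -622/390625 m
Load 4 — applied couple M₀=-7 kN·m at a=4 m (b=L-a=4):
  y_4 = (M₀x³/(6L)+C₁x)/EI  [x≤a] with C₁=M₀(3b²-L²)/(6L)=7/3 = ((-7)·(16/5)³/(6·8)+(7/3)·(16/5))/50000 = 21/390625 m
Superposition: y = Σ y_i = -93749/9765625 m ≈ -0.009600 m

y(16/5) = -93749/9765625 m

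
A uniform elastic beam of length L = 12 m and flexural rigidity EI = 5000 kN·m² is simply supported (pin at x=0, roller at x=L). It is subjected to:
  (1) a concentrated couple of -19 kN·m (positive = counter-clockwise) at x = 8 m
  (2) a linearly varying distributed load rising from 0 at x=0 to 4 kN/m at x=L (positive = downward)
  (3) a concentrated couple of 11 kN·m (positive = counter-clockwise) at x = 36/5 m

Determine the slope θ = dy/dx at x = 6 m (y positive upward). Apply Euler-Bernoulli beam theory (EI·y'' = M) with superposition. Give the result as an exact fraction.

θ(6) = -61/46875 rad

Load 1 — applied couple M₀=-19 kN·m at a=8 m (b=L-a=4):
  θ_1 = (M₀x²/(2L)+C₁)/EI  [x≤a] with C₁=M₀(3b²-L²)/(6L)=76/3 = ((-19)·6²/(2·12)+(76/3))/5000 = -19/30000 rad
Load 2 — triangular load w₀=4 kN/m (0→w₀ over full span):
  θ_2 = -w₀(7L⁴-30L²x²+15x⁴)/(360LEI) = -4·(7·12⁴-30·12²·6²+15·6⁴)/(360·12·5000) = -21/12500 rad
Load 3 — applied couple M₀=11 kN·m at a=36/5 m (b=L-a=24/5):
  θ_3 = (M₀x²/(2L)+C₁)/EI  [x≤a] with C₁=M₀(3b²-L²)/(6L)=-286/25 = (11·6²/(2·12)+(-286/25))/5000 = 253/250000 rad
Superposition: θ = Σ θ_i = -61/46875 rad ≈ -0.001301 rad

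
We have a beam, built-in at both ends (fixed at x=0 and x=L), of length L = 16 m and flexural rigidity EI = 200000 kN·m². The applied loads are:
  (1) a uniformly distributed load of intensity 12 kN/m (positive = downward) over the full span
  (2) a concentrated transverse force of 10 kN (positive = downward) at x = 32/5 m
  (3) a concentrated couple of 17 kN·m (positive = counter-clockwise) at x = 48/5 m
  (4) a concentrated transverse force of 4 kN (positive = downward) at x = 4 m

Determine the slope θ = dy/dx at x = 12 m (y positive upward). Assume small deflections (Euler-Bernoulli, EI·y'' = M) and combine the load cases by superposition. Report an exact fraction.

Load 1 — uniform load w=12 kN/m over full span:
  θ_1 = -wx(L-x)(L-2x)/(12EI) = -12·12·(16-12)·(16-2·12)/(12·200000) = 6/3125 rad
Load 2 — point force P=10 kN at a=32/5 m (b=L-a=48/5):
  θ_2 = Pa²(L-x)(2bL-(3b+a)(L-x))/(2L³EI)  [x>a] = 10·(32/5)²·(16-12)·(2·(48/5)·16-(3·(48/5)+(32/5))·(16-12))/(2·16³·200000) = 13/78125 rad
Load 3 — applied couple M₀=17 kN·m at a=48/5 m (b=L-a=32/5):
  θ_3 = (R_Ax²/2 - M_Ax - M₀(x-a))/EI  [x>a] with R_A=153/100, M_A=136/25 = ((153/100)·12²/2 - (136/25)·12 - 17·(12-(48/5)))/200000 = 51/2500000 rad
Load 4 — point force P=4 kN at a=4 m (b=L-a=12):
  θ_4 = Pa²(L-x)(2bL-(3b+a)(L-x))/(2L³EI)  [x>a] = 4·4²·(16-12)·(2·12·16-(3·12+4)·(16-12))/(2·16³·200000) = 7/200000 rad
Superposition: θ = Σ θ_i = 10709/5000000 rad ≈ 0.002142 rad

θ(12) = 10709/5000000 rad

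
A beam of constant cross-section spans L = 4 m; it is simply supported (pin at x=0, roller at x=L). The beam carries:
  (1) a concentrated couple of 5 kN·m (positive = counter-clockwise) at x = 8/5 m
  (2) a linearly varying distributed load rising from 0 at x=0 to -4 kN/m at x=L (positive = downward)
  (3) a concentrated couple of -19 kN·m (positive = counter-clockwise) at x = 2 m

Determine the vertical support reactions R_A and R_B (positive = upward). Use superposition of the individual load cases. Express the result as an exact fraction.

R_A = -37/6 kN, R_B = -11/6 kN

Load 1 — applied couple M₀=5 kN·m at a=8/5 m (b=L-a=12/5):
  R_A = M₀/L = 5/4 kN
  R_B = -M₀/L = -5/4 kN
Load 2 — triangular load w₀=-4 kN/m (0→w₀ over full span):
  R_A = w₀L/6 = (-4)·4/6 = -8/3 kN
  R_B = w₀L/3 = (-4)·4/3 = -16/3 kN
Load 3 — applied couple M₀=-19 kN·m at a=2 m (b=L-a=2):
  R_A = M₀/L = (-19)/4 = -19/4 kN
  R_B = -M₀/L = -(-19)/4 = 19/4 kN
Superposition: R_A = -37/6 kN, R_B = -11/6 kN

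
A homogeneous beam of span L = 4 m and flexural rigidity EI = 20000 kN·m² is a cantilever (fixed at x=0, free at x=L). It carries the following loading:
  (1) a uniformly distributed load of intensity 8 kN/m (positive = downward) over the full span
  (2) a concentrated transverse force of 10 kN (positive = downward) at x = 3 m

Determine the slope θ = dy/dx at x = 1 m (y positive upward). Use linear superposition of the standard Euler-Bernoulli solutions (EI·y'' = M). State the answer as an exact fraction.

θ(1) = -223/60000 rad

Load 1 — uniform load w=8 kN/m over full span:
  θ_1 = -wx(x²-3Lx+3L²)/(6EI) = -8·1·(1²-3·4·1+3·4²)/(6·20000) = -37/15000 rad
Load 2 — point force P=10 kN at a=3 m (b=L-a=1):
  θ_2 = -Px(2a-x)/(2EI)  [x≤a] = -10·1·(2·3-1)/(2·20000) = -1/800 rad
Superposition: θ = Σ θ_i = -223/60000 rad ≈ -0.003717 rad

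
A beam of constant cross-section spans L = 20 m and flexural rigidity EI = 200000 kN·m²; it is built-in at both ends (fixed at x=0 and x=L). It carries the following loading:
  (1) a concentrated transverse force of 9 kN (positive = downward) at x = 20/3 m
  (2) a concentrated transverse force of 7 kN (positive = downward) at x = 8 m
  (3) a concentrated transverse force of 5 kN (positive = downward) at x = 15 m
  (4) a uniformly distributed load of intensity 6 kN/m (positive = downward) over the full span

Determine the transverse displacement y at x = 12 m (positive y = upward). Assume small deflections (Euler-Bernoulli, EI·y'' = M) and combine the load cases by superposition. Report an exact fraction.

y(12) = -6443717/450000000 m

Load 1 — point force P=9 kN at a=20/3 m (b=L-a=40/3):
  y_1 = -Pa²(L-x)²(3bL-(3b+a)(L-x))/(6L³EI)  [x>a] = -9·(20/3)²·(20-12)²·(3·(40/3)·20-(3·(40/3)+(20/3))·(20-12))/(6·20³·200000) = -32/28125 m
Load 2 — point force P=7 kN at a=8 m (b=L-a=12):
  y_2 = -Pa²(L-x)²(3bL-(3b+a)(L-x))/(6L³EI)  [x>a] = -7·8²·(20-12)²·(3·12·20-(3·12+8)·(20-12))/(6·20³·200000) = -1288/1171875 m
Load 3 — point force P=5 kN at a=15 m (b=L-a=5):
  y_3 = -Pb²x²(3aL-(3a+b)x)/(6L³EI)  [x≤a] = -5·5²·12²·(3·15·20-(3·15+5)·12)/(6·20³·200000) = -9/16000 m
Load 4 — uniform load w=6 kN/m over full span:
  y_4 = -wx²(L-x)²/(24EI) = -6·12²·(20-12)²/(24·200000) = -36/3125 m
Superposition: y = Σ y_i = -6443717/450000000 m ≈ -0.014319 m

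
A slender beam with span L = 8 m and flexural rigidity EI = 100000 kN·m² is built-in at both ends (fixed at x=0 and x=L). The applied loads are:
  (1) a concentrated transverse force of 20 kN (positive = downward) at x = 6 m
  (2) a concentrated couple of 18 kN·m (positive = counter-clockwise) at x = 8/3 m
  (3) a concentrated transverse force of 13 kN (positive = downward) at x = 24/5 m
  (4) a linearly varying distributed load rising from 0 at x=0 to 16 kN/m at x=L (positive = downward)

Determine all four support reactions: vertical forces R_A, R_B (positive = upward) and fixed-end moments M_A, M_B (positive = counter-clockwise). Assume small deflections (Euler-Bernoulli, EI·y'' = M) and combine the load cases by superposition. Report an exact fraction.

R_A = 29901/1000 kN, M_A = 38713/750 kN·m, R_B = 67099/1000 kN, M_B = -20669/250 kN·m

Load 1 — point force P=20 kN at a=6 m (b=L-a=2):
  R_A = Pb²(3a+b)/L³ = 20·2²·(3·6+2)/8³ = 25/8 kN
  M_A = Pab²/L² = 20·6·2²/8² = 15/2 kN·m
  R_B = Pa²(a+3b)/L³ = 20·6²·(6+3·2)/8³ = 135/8 kN
  M_B = -Pa²b/L² = -20·6²·2/8² = -45/2 kN·m
Load 2 — applied couple M₀=18 kN·m at a=8/3 m (b=L-a=16/3):
  R_A = 6M₀ab/L³ = 6·18·(8/3)·(16/3)/8³ = 3 kN
  M_A = M₀b(2a-b)/L² = 18·(16/3)·(2·(8/3)-(16/3))/8² = 0 kN·m
  R_B = -6M₀ab/L³ = -6·18·(8/3)·(16/3)/8³ = -3 kN
  M_B = M₀a(2b-a)/L² = 18·(8/3)·(2·(16/3)-(8/3))/8² = 6 kN·m
Load 3 — point force P=13 kN at a=24/5 m (b=L-a=16/5):
  R_A = Pb²(3a+b)/L³ = 13·(16/5)²·(3·(24/5)+(16/5))/8³ = 572/125 kN
  M_A = Pab²/L² = 13·(24/5)·(16/5)²/8² = 1248/125 kN·m
  R_B = Pa²(a+3b)/L³ = 13·(24/5)²·((24/5)+3·(16/5))/8³ = 1053/125 kN
  M_B = -Pa²b/L² = -13·(24/5)²·(16/5)/8² = -1872/125 kN·m
Load 4 — triangular load w₀=16 kN/m (0→w₀ over full span):
  R_A = 3w₀L/20 = 3·16·8/20 = 96/5 kN
  M_A = w₀L²/30 = 16·8²/30 = 512/15 kN·m
  R_B = 7w₀L/20 = 7·16·8/20 = 224/5 kN
  M_B = -w₀L²/20 = -16·8²/20 = -256/5 kN·m
Superposition: R_A = 29901/1000 kN, M_A = 38713/750 kN·m, R_B = 67099/1000 kN, M_B = -20669/250 kN·m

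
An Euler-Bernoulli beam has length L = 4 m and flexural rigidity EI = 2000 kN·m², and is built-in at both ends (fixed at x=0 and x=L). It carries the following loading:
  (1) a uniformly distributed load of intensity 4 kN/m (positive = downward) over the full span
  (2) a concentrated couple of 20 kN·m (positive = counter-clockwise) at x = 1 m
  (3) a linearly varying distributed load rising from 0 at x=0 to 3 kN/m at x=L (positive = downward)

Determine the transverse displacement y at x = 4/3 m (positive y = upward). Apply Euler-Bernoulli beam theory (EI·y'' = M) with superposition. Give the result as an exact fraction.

Load 1 — uniform load w=4 kN/m over full span:
  y_1 = -wx²(L-x)²/(24EI) = -4·(4/3)²·(4-(4/3))²/(24·2000) = -32/30375 m
Load 2 — applied couple M₀=20 kN·m at a=1 m (b=L-a=3):
  y_2 = (R_Ax³/6 - M_Ax²/2 - M₀(x-a)²/2)/EI  [x>a] with R_A=45/8, M_A=-15/4 = ((45/8)·(4/3)³/6 - (-15/4)·(4/3)²/2 - 20·((4/3)-1)²/2)/2000 = 1/450 m
Load 3 — triangular load w₀=3 kN/m (0→w₀ over full span):
  y_3 = -w₀x²(L-x)²(x+2L)/(120LEI) = -3·(4/3)²·(4-(4/3))²·((4/3)+2·4)/(120·4·2000) = -56/151875 m
Superposition: y = Σ y_i = 1/1250 m ≈ 0.000800 m

y(4/3) = 1/1250 m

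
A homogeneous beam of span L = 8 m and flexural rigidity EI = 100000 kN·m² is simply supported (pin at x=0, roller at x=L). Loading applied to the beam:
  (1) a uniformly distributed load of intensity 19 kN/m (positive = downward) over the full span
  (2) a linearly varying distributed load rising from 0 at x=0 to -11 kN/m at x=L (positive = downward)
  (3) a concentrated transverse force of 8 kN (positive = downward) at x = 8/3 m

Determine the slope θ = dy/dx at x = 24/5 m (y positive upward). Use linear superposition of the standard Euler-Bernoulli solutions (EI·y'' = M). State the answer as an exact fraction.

Load 1 — uniform load w=19 kN/m over full span:
  θ_1 = -w(L³-6Lx²+4x³)/(24EI) = -19·(8³-6·8·(24/5)²+4·(24/5)³)/(24·100000) = 1406/1171875 rad
Load 2 — triangular load w₀=-11 kN/m (0→w₀ over full span):
  θ_2 = -w₀(7L⁴-30L²x²+15x⁴)/(360LEI) = -(-11)·(7·8⁴-30·8²·(24/5)²+15·(24/5)⁴)/(360·8·100000) = -5104/17578125 rad
Load 3 — point force P=8 kN at a=8/3 m (b=L-a=16/3):
  θ_3 = -Pa(2L²-6Lx+3x²+a²)/(6LEI)  [x>a] = -8·(8/3)·(2·8²-6·8·(24/5)+3·(24/5)²+(8/3)²)/(6·8·100000) = 736/6328125 rad
Superposition: θ = Σ θ_i = 162274/158203125 rad ≈ 0.001026 rad

θ(24/5) = 162274/158203125 rad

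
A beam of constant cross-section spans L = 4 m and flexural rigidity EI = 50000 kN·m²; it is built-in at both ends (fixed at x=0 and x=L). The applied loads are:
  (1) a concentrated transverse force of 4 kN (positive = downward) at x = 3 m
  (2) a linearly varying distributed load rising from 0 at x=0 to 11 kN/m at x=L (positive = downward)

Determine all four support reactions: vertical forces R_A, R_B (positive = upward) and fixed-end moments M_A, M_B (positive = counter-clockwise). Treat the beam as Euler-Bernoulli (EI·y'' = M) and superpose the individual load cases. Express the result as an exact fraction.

Load 1 — point force P=4 kN at a=3 m (b=L-a=1):
  R_A = Pb²(3a+b)/L³ = 4·1²·(3·3+1)/4³ = 5/8 kN
  M_A = Pab²/L² = 4·3·1²/4² = 3/4 kN·m
  R_B = Pa²(a+3b)/L³ = 4·3²·(3+3·1)/4³ = 27/8 kN
  M_B = -Pa²b/L² = -4·3²·1/4² = -9/4 kN·m
Load 2 — triangular load w₀=11 kN/m (0→w₀ over full span):
  R_A = 3w₀L/20 = 3·11·4/20 = 33/5 kN
  M_A = w₀L²/30 = 11·4²/30 = 88/15 kN·m
  R_B = 7w₀L/20 = 7·11·4/20 = 77/5 kN
  M_B = -w₀L²/20 = -11·4²/20 = -44/5 kN·m
Superposition: R_A = 289/40 kN, M_A = 397/60 kN·m, R_B = 751/40 kN, M_B = -221/20 kN·m

R_A = 289/40 kN, M_A = 397/60 kN·m, R_B = 751/40 kN, M_B = -221/20 kN·m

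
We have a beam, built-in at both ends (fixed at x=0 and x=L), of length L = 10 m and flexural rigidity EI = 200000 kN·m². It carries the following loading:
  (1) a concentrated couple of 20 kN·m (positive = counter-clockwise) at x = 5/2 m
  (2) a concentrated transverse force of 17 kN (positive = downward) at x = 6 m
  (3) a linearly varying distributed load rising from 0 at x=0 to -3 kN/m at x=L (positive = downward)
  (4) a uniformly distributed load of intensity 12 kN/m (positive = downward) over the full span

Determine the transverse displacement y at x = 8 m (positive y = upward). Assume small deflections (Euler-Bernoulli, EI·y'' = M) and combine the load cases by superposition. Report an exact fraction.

y(8) = -33713/50000000 m

Load 1 — applied couple M₀=20 kN·m at a=5/2 m (b=L-a=15/2):
  y_1 = (R_Ax³/6 - M_Ax²/2 - M₀(x-a)²/2)/EI  [x>a] with R_A=9/4, M_A=-15/4 = ((9/4)·8³/6 - (-15/4)·8²/2 - 20·(8-(5/2))²/2)/200000 = 19/400000 m
Load 2 — point force P=17 kN at a=6 m (b=L-a=4):
  y_2 = -Pa²(L-x)²(3bL-(3b+a)(L-x))/(6L³EI)  [x>a] = -17·6²·(10-8)²·(3·4·10-(3·4+6)·(10-8))/(6·10³·200000) = -1071/6250000 m
Load 3 — triangular load w₀=-3 kN/m (0→w₀ over full span):
  y_3 = -w₀x²(L-x)²(x+2L)/(120LEI) = -(-3)·8²·(10-8)²·(8+2·10)/(120·10·200000) = 7/78125 m
Load 4 — uniform load w=12 kN/m over full span:
  y_4 = -wx²(L-x)²/(24EI) = -12·8²·(10-8)²/(24·200000) = -2/3125 m
Superposition: y = Σ y_i = -33713/50000000 m ≈ -0.000674 m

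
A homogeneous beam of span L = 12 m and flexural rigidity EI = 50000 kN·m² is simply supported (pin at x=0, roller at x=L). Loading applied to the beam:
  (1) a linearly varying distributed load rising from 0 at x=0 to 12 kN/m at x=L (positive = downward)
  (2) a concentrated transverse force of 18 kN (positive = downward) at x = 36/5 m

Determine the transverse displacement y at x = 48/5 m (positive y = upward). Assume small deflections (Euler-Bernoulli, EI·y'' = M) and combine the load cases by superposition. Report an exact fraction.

Load 1 — triangular load w₀=12 kN/m (0→w₀ over full span):
  y_1 = -w₀x(7L⁴-10L²x²+3x⁴)/(360LEI) = -12·(48/5)·(7·12⁴-10·12²·(48/5)²+3·(48/5)⁴)/(360·12·50000) = -987552/48828125 m
Load 2 — point force P=18 kN at a=36/5 m (b=L-a=24/5):
  y_2 = -Pa(L-x)(2Lx-a²-x²)/(6LEI)  [x>a] = -18·(36/5)·(12-(48/5))·(2·12·(48/5)-(36/5)²-(48/5)²)/(6·12·50000) = -2916/390625 m
Superposition: y = Σ y_i = -1352052/48828125 m ≈ -0.027690 m

y(48/5) = -1352052/48828125 m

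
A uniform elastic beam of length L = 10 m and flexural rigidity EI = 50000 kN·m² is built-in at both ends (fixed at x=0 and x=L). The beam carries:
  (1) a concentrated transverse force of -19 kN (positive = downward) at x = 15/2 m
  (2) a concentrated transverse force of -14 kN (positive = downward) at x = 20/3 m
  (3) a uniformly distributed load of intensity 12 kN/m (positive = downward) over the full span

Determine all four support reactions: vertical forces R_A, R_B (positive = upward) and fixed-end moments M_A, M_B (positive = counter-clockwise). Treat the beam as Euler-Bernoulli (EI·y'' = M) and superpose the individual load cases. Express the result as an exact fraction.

Load 1 — point force P=-19 kN at a=15/2 m (b=L-a=5/2):
  R_A = Pb²(3a+b)/L³ = (-19)·(5/2)²·(3·(15/2)+(5/2))/10³ = -95/32 kN
  M_A = Pab²/L² = (-19)·(15/2)·(5/2)²/10² = -285/32 kN·m
  R_B = Pa²(a+3b)/L³ = (-19)·(15/2)²·((15/2)+3·(5/2))/10³ = -513/32 kN
  M_B = -Pa²b/L² = -(-19)·(15/2)²·(5/2)/10² = 855/32 kN·m
Load 2 — point force P=-14 kN at a=20/3 m (b=L-a=10/3):
  R_A = Pb²(3a+b)/L³ = (-14)·(10/3)²·(3·(20/3)+(10/3))/10³ = -98/27 kN
  M_A = Pab²/L² = (-14)·(20/3)·(10/3)²/10² = -280/27 kN·m
  R_B = Pa²(a+3b)/L³ = (-14)·(20/3)²·((20/3)+3·(10/3))/10³ = -280/27 kN
  M_B = -Pa²b/L² = -(-14)·(20/3)²·(10/3)/10² = 560/27 kN·m
Load 3 — uniform load w=12 kN/m over full span:
  R_A = wL/2 = 12·10/2 = 60 kN
  M_A = wL²/12 = 12·10²/12 = 100 kN·m
  R_B = wL/2 = 12·10/2 = 60 kN
  M_B = -wL²/12 = -12·10²/12 = -100 kN·m
Superposition: R_A = 46139/864 kN, M_A = 69745/864 kN·m, R_B = 29029/864 kN, M_B = -45395/864 kN·m

R_A = 46139/864 kN, M_A = 69745/864 kN·m, R_B = 29029/864 kN, M_B = -45395/864 kN·m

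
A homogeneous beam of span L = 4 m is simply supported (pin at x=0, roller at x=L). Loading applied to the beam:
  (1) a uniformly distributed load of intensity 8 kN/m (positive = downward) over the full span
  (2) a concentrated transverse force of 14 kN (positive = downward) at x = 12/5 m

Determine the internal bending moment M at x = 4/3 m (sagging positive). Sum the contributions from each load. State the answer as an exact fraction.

M(4/3) = 976/45 kN·m

Load 1 — uniform load w=8 kN/m over full span:
  M_1 = wx(L-x)/2 = 8·(4/3)·(4-(4/3))/2 = 128/9 kN·m
Load 2 — point force P=14 kN at a=12/5 m (b=L-a=8/5):
  M_2 = Pbx/L  [x≤a] = 14·(8/5)·(4/3)/4 = 112/15 kN·m
Superposition: M = Σ M_i = 976/45 kN·m ≈ 21.688889 kN·m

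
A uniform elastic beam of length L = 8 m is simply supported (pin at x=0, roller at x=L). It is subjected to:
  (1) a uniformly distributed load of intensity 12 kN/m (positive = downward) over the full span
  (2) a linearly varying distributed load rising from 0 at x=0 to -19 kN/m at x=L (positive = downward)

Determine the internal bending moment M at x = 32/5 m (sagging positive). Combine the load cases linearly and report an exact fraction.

Load 1 — uniform load w=12 kN/m over full span:
  M_1 = wx(L-x)/2 = 12·(32/5)·(8-(32/5))/2 = 1536/25 kN·m
Load 2 — triangular load w₀=-19 kN/m (0→w₀ over full span):
  M_2 = w₀Lx/6 - w₀x³/(6L) = (-19)·8·(32/5)/6 - (-19)·(32/5)³/(6·8) = -7296/125 kN·m
Superposition: M = Σ M_i = 384/125 kN·m ≈ 3.072000 kN·m

M(32/5) = 384/125 kN·m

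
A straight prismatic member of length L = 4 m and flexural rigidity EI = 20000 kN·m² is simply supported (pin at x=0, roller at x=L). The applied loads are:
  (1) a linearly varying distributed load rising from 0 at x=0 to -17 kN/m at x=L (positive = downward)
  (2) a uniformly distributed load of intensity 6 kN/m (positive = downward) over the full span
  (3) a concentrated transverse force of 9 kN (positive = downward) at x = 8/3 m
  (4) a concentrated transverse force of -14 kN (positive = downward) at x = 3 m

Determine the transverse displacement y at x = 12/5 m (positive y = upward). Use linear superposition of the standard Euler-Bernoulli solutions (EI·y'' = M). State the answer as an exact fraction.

y(12/5) = 525767/937500000 m

Load 1 — triangular load w₀=-17 kN/m (0→w₀ over full span):
  y_1 = -w₀x(7L⁴-10L²x²+3x⁴)/(360LEI) = -(-17)·(12/5)·(7·4⁴-10·4²·(12/5)²+3·(12/5)⁴)/(360·4·20000) = 40256/29296875 m
Load 2 — uniform load w=6 kN/m over full span:
  y_2 = -wx(L³-2Lx²+x³)/(24EI) = -6·(12/5)·(4³-2·4·(12/5)²+(12/5)³)/(24·20000) = -372/390625 m
Load 3 — point force P=9 kN at a=8/3 m (b=L-a=4/3):
  y_3 = -Pbx(L²-b²-x²)/(6LEI)  [x≤a] = -9·(4/3)·(12/5)·(4²-(4/3)²-(12/5)²)/(6·4·20000) = -119/234375 m
Load 4 — point force P=-14 kN at a=3 m (b=L-a=1):
  y_4 = -Pbx(L²-b²-x²)/(6LEI)  [x≤a] = -(-14)·1·(12/5)·(4²-1²-(12/5)²)/(6·4·20000) = 1617/2500000 m
Superposition: y = Σ y_i = 525767/937500000 m ≈ 0.000561 m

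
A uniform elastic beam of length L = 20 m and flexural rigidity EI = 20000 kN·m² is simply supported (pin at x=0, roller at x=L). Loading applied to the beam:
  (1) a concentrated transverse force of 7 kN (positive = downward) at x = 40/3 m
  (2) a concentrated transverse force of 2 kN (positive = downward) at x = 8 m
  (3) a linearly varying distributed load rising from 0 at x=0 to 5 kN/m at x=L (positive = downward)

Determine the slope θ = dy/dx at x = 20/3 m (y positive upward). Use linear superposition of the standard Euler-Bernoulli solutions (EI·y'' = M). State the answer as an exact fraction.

θ(20/3) = -81851/3037500 rad

Load 1 — point force P=7 kN at a=40/3 m (b=L-a=20/3):
  θ_1 = -Pb(L²-b²-3x²)/(6LEI)  [x≤a] = -7·(20/3)·(20²-(20/3)²-3·(20/3)²)/(6·20·20000) = -7/1620 rad
Load 2 — point force P=2 kN at a=8 m (b=L-a=12):
  θ_2 = -Pb(L²-b²-3x²)/(6LEI)  [x≤a] = -2·12·(20²-12²-3·(20/3)²)/(6·20·20000) = -23/18750 rad
Load 3 — triangular load w₀=5 kN/m (0→w₀ over full span):
  θ_3 = -w₀(7L⁴-30L²x²+15x⁴)/(360LEI) = -5·(7·20⁴-30·20²·(20/3)²+15·(20/3)⁴)/(360·20·20000) = -26/1215 rad
Superposition: θ = Σ θ_i = -81851/3037500 rad ≈ -0.026947 rad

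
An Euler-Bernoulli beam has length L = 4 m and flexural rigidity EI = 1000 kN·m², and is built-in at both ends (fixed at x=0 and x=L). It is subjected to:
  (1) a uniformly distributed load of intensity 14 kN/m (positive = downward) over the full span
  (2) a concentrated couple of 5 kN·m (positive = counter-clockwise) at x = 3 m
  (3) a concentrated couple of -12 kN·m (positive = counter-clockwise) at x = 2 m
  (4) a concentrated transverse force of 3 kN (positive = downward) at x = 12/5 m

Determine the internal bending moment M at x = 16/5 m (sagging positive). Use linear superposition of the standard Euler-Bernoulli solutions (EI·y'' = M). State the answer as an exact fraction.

Load 1 — uniform load w=14 kN/m over full span:
  M_1 = wLx/2 - wL²/12 - wx²/2 = 14·4·(16/5)/2 - 14·4²/12 - 14·(16/5)²/2 = -56/75 kN·m
Load 2 — applied couple M₀=5 kN·m at a=3 m (b=L-a=1):
  M_2 = R_Ax - M_A - M₀  [x>a] with R_A=45/32, M_A=25/16 = (45/32)·(16/5) - (25/16) - 5 = -33/16 kN·m
Load 3 — applied couple M₀=-12 kN·m at a=2 m (b=L-a=2):
  M_3 = R_Ax - M_A - M₀  [x>a] with R_A=-9/2, M_A=-3 = (-9/2)·(16/5) - (-3) - (-12) = 3/5 kN·m
Load 4 — point force P=3 kN at a=12/5 m (b=L-a=8/5):
  M_4 = Pa²(a+3b)(L-x)/L³ - Pa²b/L²  [x>a] = 3·(12/5)²·((12/5)+3·(8/5))·(4-(16/5))/4³ - 3·(12/5)²·(8/5)/4² = -108/625 kN·m
Superposition: M = Σ M_i = -71459/30000 kN·m ≈ -2.381967 kN·m

M(16/5) = -71459/30000 kN·m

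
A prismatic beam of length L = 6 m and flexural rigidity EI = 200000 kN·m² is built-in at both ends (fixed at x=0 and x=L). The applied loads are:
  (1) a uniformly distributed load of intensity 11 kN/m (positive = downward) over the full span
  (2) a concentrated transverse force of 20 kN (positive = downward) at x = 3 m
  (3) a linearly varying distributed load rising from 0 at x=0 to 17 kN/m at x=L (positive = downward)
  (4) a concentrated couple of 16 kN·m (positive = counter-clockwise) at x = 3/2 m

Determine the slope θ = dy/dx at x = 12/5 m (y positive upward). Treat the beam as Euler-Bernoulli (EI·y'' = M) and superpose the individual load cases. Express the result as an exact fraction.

θ(12/5) = -1881/15625000 rad

Load 1 — uniform load w=11 kN/m over full span:
  θ_1 = -wx(L-x)(L-2x)/(12EI) = -11·(12/5)·(6-(12/5))·(6-2·(12/5))/(12·200000) = -297/6250000 rad
Load 2 — point force P=20 kN at a=3 m (b=L-a=3):
  θ_2 = -Pb²x(2aL-(3a+b)x)/(2L³EI)  [x≤a] = -20·3²·(12/5)·(2·3·6-(3·3+3)·(12/5))/(2·6³·200000) = -9/250000 rad
Load 3 — triangular load w₀=17 kN/m (0→w₀ over full span):
  θ_3 = -w₀(2x(L-x)(L-2x)(x+2L)+x²(L-x)²)/(120LEI) = -17·(2·(12/5)·(6-(12/5))·(6-2·(12/5))·((12/5)+2·6)+(12/5)²·(6-(12/5))²)/(120·6·200000) = -1377/31250000 rad
Load 4 — applied couple M₀=16 kN·m at a=3/2 m (b=L-a=9/2):
  θ_4 = (R_Ax²/2 - M_Ax - M₀(x-a))/EI  [x>a] with R_A=3, M_A=-3 = (3·(12/5)²/2 - (-3)·(12/5) - 16·((12/5)-(3/2)))/200000 = 9/1250000 rad
Superposition: θ = Σ θ_i = -1881/15625000 rad ≈ -0.000120 rad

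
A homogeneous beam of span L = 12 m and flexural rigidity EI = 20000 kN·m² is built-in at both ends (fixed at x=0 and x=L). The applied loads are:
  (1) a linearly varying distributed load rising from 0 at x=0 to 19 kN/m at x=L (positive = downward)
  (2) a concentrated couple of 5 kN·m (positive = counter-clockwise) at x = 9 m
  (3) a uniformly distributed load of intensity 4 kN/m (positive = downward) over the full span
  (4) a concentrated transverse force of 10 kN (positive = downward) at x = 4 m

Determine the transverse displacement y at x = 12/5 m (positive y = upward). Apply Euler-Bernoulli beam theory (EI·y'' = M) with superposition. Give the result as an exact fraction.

y(12/5) = -29150321/1875000000 m

Load 1 — triangular load w₀=19 kN/m (0→w₀ over full span):
  y_1 = -w₀x²(L-x)²(x+2L)/(120LEI) = -19·(12/5)²·(12-(12/5))²·((12/5)+2·12)/(120·12·20000) = -90288/9765625 m
Load 2 — applied couple M₀=5 kN·m at a=9 m (b=L-a=3):
  y_2 = (R_Ax³/6 - M_Ax²/2)/EI  [x≤a] with R_A=15/32, M_A=25/16 = ((15/32)·(12/5)³/6 - (25/16)·(12/5)²/2)/20000 = -171/1000000 m
Load 3 — uniform load w=4 kN/m over full span:
  y_3 = -wx²(L-x)²/(24EI) = -4·(12/5)²·(12-(12/5))²/(24·20000) = -1728/390625 m
Load 4 — point force P=10 kN at a=4 m (b=L-a=8):
  y_4 = -Pb²x²(3aL-(3a+b)x)/(6L³EI)  [x≤a] = -10·8²·(12/5)²·(3·4·12-(3·4+8)·(12/5))/(6·12³·20000) = -16/9375 m
Superposition: y = Σ y_i = -29150321/1875000000 m ≈ -0.015547 m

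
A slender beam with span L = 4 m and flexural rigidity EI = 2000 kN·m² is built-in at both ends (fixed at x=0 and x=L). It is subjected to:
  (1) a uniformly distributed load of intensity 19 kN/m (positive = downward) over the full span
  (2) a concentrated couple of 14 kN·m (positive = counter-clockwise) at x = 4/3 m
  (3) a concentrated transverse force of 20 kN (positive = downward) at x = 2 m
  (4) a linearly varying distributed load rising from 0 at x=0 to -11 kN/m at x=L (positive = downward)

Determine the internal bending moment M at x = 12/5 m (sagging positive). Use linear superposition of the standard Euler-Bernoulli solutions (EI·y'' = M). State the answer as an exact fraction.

Load 1 — uniform load w=19 kN/m over full span:
  M_1 = wLx/2 - wL²/12 - wx²/2 = 19·4·(12/5)/2 - 19·4²/12 - 19·(12/5)²/2 = 836/75 kN·m
Load 2 — applied couple M₀=14 kN·m at a=4/3 m (b=L-a=8/3):
  M_2 = R_Ax - M_A - M₀  [x>a] with R_A=14/3, M_A=0 = (14/3)·(12/5) - 0 - 14 = -14/5 kN·m
Load 3 — point force P=20 kN at a=2 m (b=L-a=2):
  M_3 = Pa²(a+3b)(L-x)/L³ - Pa²b/L²  [x>a] = 20·2²·(2+3·2)·(4-(12/5))/4³ - 20·2²·2/4² = 6 kN·m
Load 4 — triangular load w₀=-11 kN/m (0→w₀ over full span):
  M_4 = 3w₀Lx/20 - w₀L²/30 - w₀x³/(6L) = 3·(-11)·4·(12/5)/20 - (-11)·4²/30 - (-11)·(12/5)³/(6·4) = -1364/375 kN·m
Superposition: M = Σ M_i = 4016/375 kN·m ≈ 10.709333 kN·m

M(12/5) = 4016/375 kN·m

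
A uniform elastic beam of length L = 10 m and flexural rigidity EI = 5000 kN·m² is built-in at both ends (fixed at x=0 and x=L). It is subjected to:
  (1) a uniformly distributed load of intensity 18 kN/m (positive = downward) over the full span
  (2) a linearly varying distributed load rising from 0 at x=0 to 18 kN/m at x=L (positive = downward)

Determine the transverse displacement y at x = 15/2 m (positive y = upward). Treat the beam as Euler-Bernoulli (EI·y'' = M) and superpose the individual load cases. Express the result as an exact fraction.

Load 1 — uniform load w=18 kN/m over full span:
  y_1 = -wx²(L-x)²/(24EI) = -18·(15/2)²·(10-(15/2))²/(24·5000) = -27/512 m
Load 2 — triangular load w₀=18 kN/m (0→w₀ over full span):
  y_2 = -w₀x²(L-x)²(x+2L)/(120LEI) = -18·(15/2)²·(10-(15/2))²·((15/2)+2·10)/(120·10·5000) = -297/10240 m
Superposition: y = Σ y_i = -837/10240 m ≈ -0.081738 m

y(15/2) = -837/10240 m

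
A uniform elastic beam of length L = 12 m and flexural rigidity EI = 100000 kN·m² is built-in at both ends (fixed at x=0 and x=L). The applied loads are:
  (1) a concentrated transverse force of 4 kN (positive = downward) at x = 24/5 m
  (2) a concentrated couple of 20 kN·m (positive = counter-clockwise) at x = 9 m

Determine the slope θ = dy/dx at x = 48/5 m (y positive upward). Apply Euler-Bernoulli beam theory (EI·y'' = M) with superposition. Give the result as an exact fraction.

Load 1 — point force P=4 kN at a=24/5 m (b=L-a=36/5):
  θ_1 = Pa²(L-x)(2bL-(3b+a)(L-x))/(2L³EI)  [x>a] = 4·(24/5)²·(12-(48/5))·(2·(36/5)·12-(3·(36/5)+(24/5))·(12-(48/5)))/(2·12³·100000) = 684/9765625 rad
Load 2 — applied couple M₀=20 kN·m at a=9 m (b=L-a=3):
  θ_2 = (R_Ax²/2 - M_Ax - M₀(x-a))/EI  [x>a] with R_A=15/8, M_A=25/4 = ((15/8)·(48/5)²/2 - (25/4)·(48/5) - 20·((48/5)-9))/100000 = 9/62500 rad
Superposition: θ = Σ θ_i = 8361/39062500 rad ≈ 0.000214 rad

θ(48/5) = 8361/39062500 rad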